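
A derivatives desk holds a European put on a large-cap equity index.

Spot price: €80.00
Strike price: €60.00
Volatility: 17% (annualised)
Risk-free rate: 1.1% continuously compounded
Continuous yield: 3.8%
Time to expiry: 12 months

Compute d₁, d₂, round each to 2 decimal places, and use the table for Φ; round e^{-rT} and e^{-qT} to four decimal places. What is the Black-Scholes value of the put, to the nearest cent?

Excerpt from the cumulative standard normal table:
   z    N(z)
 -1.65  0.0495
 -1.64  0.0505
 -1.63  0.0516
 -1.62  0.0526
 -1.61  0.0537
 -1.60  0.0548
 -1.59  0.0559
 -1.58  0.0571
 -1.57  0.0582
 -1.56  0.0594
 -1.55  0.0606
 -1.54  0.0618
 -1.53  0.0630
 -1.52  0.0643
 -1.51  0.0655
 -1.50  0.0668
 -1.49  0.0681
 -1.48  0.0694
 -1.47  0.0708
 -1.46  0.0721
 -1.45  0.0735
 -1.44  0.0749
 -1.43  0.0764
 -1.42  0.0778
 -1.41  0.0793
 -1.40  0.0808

σ√T = 0.17·√1 = 0.1700
d₁ = [ln(80/60) + (0.011 − 0.038 + ½·0.17²)·1] / (σ√T) = (0.2877 − 0.0125) / 0.1700 = 1.6184 ≈ 1.62
d₂ = 1.6184 − 0.1700 = 1.4484 ≈ 1.45
e^(−qT) = e^(−0.038·1) = 0.9627;  e^(−rT) = e^(−0.011·1) = 0.9891
P = 60·0.9891·N(-1.45) − 80·0.9627·N(-1.62) = 60·0.9891·0.0735 − 80·0.9627·0.0526 = 4.3619 − 4.0510 = 0.3109

€0.31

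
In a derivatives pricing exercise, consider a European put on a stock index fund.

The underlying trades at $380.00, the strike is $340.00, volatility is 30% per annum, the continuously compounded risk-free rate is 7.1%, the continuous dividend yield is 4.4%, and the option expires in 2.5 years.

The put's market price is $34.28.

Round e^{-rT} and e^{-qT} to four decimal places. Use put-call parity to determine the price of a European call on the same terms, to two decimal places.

e^(−qT) = e^(−0.044·2.5) = 0.8958;  e^(−rT) = e^(−0.071·2.5) = 0.8374
Put-call parity: C − P = S·e^(−qT) − K·e^(−rT) = 380·0.8958 − 340·0.8374 = 340.4040 − 284.7160 = 55.6880
C = P + (C − P) = 34.28 + (55.6880) = 89.9680

$89.97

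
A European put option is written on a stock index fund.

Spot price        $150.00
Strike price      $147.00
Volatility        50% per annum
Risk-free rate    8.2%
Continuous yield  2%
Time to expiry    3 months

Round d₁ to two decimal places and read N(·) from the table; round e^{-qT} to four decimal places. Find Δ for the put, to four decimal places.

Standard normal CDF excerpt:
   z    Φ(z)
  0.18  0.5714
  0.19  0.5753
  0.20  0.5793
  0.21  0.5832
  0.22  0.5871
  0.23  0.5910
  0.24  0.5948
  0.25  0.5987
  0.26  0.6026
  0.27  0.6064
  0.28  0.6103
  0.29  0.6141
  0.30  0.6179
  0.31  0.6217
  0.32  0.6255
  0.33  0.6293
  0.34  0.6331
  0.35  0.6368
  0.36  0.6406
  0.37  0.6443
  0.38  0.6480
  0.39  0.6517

-0.3916

σ√T = 0.5 × 0.5000 = 0.2500
ln(S/K) + (r − q + σ²/2)T = ln(150/147) + (0.082 − 0.02 + 0.5²/2)·0.25 = 0.0202 + 0.0467 = 0.0670
d₁ = 0.0670 / 0.2500 = 0.2678 which rounds to 0.27
N(d₁) = N(0.27) = 0.6064
Δ_put = exp(−qT)·(N(d₁) − 1) = 0.9950·(0.6064 − 1) = -0.3916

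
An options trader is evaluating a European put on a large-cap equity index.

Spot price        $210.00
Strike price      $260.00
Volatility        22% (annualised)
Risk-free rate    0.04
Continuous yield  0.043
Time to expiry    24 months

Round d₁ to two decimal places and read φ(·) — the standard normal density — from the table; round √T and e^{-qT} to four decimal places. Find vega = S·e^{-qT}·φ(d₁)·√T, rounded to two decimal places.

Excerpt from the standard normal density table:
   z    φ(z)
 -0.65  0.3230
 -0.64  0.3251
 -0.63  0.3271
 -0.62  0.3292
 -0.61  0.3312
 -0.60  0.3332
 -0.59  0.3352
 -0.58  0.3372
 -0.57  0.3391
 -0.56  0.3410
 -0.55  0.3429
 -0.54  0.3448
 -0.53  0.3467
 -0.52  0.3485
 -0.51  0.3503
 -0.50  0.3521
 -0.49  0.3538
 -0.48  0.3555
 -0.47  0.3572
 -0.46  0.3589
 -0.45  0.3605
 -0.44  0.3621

93.44

σ√T = 0.22 × 1.4142 = 0.3111
ln(S/K) + (r − q + σ²/2)T = ln(210/260) + (0.04 − 0.043 + 0.22²/2)·2 = -0.2136 + 0.0424 = -0.1712
d₁ = -0.1712 / 0.3111 = -0.5502 ≈ -0.55
√T = √2 = 1.4142
φ(d₁) = φ(-0.55) = 0.3429
exp(−qT) = exp(−0.043·2) = 0.9176
vega = S·exp(−qT)·φ(d₁)·√T = 210·0.9176·0.3429·1.4142 = 93.4439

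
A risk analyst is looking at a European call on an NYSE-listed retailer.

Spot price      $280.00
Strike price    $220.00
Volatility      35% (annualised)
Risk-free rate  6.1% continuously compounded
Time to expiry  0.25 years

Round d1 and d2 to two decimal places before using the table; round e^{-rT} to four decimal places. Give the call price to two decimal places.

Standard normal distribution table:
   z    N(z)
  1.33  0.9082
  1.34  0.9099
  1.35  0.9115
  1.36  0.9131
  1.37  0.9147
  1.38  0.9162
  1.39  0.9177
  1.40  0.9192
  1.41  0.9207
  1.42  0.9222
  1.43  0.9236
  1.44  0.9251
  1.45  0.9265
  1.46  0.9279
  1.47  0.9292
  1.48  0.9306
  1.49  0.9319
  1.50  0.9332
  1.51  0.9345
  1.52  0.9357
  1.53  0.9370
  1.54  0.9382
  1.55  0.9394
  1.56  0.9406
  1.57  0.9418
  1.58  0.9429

$64.51

T = 0.25;  σ√T = 0.1750
d₁ = [ln(280/220) + (0.061 + 0.35²/2)·0.25] / 0.1750 = [0.2412 + 0.0306] / 0.1750 = 1.5527 → 1.55
d₂ = d₁ − σ√T = 1.5527 − 0.1750 = 1.3777 → 1.38
exp(−rT) = exp(−0.061·0.25) = 0.9849
N(d₁) = N(1.55) = 0.9394;  N(d₂) = N(1.38) = 0.9162
C = 280·0.9394 − 220·0.9849·0.9162 = 263.0320 − 198.5204 = 64.5116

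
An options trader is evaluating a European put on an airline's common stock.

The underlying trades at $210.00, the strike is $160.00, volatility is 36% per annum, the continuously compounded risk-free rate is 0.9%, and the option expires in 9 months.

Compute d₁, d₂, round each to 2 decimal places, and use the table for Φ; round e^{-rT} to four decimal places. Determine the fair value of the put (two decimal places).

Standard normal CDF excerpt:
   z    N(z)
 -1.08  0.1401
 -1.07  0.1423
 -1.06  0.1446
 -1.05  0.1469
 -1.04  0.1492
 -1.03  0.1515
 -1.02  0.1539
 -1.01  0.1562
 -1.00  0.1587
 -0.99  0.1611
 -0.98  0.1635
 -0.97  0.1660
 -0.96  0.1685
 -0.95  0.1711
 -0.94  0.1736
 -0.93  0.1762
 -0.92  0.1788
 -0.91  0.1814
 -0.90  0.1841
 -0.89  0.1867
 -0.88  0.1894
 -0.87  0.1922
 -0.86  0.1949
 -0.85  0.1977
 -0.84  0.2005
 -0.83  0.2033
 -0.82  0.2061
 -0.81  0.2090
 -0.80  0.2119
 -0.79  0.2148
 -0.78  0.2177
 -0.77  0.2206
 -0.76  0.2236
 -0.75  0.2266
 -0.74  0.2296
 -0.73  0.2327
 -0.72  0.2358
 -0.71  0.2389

$5.64

σ√T = 0.36·√0.75 = 0.3118
d₁ = [ln(210/160) + (0.009 + 0.36²/2)·0.75] / 0.3118 = [0.2719 + 0.0553] / 0.3118 = 1.0498 ≈ 1.05
d₂ = d₁ − σ√T = 1.0498 − 0.3118 = 0.7380 ≈ 0.74
e^(−rT) = e^(−0.009·0.75) = 0.9933
N(−d₂) = N(-0.74) = 0.2296;  N(−d₁) = N(-1.05) = 0.1469
P = 160·0.9933·0.2296 − 210·0.1469 = 36.4899 − 30.8490 = 5.6409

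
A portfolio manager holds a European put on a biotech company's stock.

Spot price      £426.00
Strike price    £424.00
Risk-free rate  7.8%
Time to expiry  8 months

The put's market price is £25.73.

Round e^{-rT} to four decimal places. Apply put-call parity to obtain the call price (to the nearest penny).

e^(−rT) = e^(−0.078·0.6667) = 0.9493
Put-call parity: C − P = S − K·e^(−rT) = 426 − 424·0.9493 = 426 − 402.5032 = 23.4968
C = P + (C − P) = 25.73 + (23.4968) = 49.2268

£49.23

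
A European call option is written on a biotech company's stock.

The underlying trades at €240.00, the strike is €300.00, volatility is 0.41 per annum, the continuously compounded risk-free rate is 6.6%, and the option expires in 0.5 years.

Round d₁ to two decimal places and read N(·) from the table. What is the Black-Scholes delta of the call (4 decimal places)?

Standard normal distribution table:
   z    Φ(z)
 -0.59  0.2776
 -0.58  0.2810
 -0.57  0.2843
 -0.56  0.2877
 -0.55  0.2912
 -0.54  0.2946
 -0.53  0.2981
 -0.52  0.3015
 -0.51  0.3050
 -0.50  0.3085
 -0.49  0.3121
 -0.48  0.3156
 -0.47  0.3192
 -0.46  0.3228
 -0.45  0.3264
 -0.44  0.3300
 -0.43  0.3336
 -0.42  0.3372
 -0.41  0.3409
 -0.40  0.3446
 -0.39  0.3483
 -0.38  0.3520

0.3050

σ√T = 0.41 × 0.7071 = 0.2899
ln(S/K) + (r + σ²/2)T = ln(240/300) + (0.066 + 0.41²/2)·0.5 = -0.2231 + 0.0750 = -0.1481
d₁ = -0.1481 / 0.2899 = -0.5109 ≈ -0.51
N(d₁) = N(-0.51) = 0.3050
Δ_call = N(d₁) = 0.3050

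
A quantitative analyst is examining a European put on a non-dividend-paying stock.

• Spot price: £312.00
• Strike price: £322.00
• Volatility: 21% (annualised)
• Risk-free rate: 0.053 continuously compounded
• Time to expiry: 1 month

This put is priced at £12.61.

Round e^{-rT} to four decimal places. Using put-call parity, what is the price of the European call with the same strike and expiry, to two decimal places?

e^(−rT) = e^(−0.053·0.08333) = 0.9956
Put-call parity: C − P = S − K·e^(−rT) = 312 − 322·0.9956 = 312 − 320.5832 = -8.5832
C = P + (C − P) = 12.61 + (-8.5832) = 4.0268

£4.03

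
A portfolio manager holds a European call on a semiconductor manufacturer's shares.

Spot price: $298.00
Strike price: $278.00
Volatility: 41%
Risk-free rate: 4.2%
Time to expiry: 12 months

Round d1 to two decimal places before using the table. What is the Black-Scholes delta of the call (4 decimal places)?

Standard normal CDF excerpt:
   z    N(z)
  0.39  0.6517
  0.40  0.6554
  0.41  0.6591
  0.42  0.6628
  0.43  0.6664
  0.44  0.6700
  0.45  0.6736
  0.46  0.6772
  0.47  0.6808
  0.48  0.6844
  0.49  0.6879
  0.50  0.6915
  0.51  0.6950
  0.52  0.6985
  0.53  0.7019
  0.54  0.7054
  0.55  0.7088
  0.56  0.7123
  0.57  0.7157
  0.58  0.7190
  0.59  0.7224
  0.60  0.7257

0.6844

σ√T = 0.41·√1 = 0.4100
ln(S/K) + (r + σ²/2)T = ln(298/278) + (0.042 + 0.41²/2)·1 = 0.0695 + 0.1260 = 0.1955
d₁ = 0.1955 / 0.4100 = 0.4769 which rounds to 0.48
N(d₁) = N(0.48) = 0.6844
Δ_call = N(d₁) = 0.6844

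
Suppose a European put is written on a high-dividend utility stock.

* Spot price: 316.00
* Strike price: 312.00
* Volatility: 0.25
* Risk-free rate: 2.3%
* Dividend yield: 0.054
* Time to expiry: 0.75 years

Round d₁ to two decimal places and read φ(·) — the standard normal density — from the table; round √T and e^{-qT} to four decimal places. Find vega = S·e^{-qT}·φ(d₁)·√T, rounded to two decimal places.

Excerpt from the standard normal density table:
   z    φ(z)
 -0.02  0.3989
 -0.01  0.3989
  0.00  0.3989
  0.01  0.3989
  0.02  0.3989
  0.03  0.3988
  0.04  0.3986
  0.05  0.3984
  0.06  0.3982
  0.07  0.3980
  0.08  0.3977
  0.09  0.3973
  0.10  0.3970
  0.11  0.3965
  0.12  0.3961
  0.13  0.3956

σ√T = 0.25 × 0.8660 = 0.2165
ln(S/K) + (r − q + σ²/2)T = ln(316/312) + (0.023 − 0.054 + 0.25²/2)·0.75 = 0.0127 + 0.0002 = 0.0129
d₁ = 0.0129 / 0.2165 = 0.0597 ⇒ 0.06
√T = √0.75 = 0.8660
φ(d₁) = φ(0.06) = 0.3982
e^(−qT) = e^(−0.054·0.75) = 0.9603
vega = S·e^(−qT)·φ(d₁)·√T = 316·0.9603·0.3982·0.8660 = 104.6437

104.64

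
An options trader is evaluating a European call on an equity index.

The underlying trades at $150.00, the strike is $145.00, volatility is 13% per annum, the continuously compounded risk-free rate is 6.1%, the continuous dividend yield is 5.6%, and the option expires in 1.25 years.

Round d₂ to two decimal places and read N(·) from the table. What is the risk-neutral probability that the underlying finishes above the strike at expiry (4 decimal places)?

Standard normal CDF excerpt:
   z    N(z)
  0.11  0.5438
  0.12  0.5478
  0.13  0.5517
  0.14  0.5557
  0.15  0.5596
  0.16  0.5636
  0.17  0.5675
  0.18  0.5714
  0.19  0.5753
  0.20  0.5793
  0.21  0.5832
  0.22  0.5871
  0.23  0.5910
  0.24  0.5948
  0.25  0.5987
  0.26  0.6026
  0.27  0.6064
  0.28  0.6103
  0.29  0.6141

σ√T = 0.13 × 1.1180 = 0.1453
d₁ = [ln(150/145) + (0.061 − 0.056 + ½·0.13²)·1.25] / (σ√T) = (0.0339 + 0.0168) / 0.1453 = 0.3489 ⇒ 0.35
d₂ = 0.3489 − 0.1453 = 0.2036 ⇒ 0.20
Risk-neutral Pr[S_T > K] = N(d₂) = N(0.20) = 0.5793

0.5793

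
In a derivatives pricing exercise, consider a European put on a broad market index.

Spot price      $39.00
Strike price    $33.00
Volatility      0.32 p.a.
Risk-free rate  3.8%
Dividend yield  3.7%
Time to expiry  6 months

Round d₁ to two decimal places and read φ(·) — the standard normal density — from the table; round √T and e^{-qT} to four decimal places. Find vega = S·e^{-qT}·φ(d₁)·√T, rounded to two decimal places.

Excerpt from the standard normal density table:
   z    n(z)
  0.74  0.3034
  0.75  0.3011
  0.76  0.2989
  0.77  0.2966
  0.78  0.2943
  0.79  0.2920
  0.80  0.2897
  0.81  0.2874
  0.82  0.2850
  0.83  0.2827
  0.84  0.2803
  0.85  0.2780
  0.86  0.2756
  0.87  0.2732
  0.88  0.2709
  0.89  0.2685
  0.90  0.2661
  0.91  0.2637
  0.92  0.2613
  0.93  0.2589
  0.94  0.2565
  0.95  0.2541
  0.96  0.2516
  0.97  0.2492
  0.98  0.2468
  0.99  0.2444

7.53

σ√T = 0.32·√0.5 = 0.2263
d₁ = [ln(39/33) + (0.038 − 0.037 + 0.32²/2)·0.5] / 0.2263 = [0.1671 + 0.0261] / 0.2263 = 0.8536 which rounds to 0.85
√T = √0.5 = 0.7071
φ(d₁) = φ(0.85) = 0.2780
exp(−qT) = exp(−0.037·0.5) = 0.9817
vega = S·exp(−qT)·φ(d₁)·√T = 39·0.9817·0.2780·0.7071 = 7.5261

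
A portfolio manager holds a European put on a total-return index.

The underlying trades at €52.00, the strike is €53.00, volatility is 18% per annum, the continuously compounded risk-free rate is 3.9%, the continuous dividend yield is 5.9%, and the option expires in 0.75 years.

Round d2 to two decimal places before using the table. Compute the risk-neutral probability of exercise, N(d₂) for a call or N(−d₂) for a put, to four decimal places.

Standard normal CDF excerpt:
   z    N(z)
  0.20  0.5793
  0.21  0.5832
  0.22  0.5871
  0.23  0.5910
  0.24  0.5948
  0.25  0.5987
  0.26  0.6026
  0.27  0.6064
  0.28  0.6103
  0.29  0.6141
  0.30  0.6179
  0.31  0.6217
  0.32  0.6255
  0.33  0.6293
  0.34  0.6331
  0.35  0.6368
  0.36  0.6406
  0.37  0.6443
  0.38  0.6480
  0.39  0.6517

σ√T = 0.18·√0.75 = 0.1559
ln(S/K) + (r − q + σ²/2)T = ln(52/53) + (0.039 − 0.059 + 0.18²/2)·0.75 = -0.0190 − 0.0028 = -0.0219
d₁ = -0.0219 / 0.1559 = -0.1405 → -0.14
d₂ = d₁ − σ√T = -0.1405 − 0.1559 = -0.2964 → -0.30
Pr(exercise) under Q = N(−d₂) = N(0.30) = 0.6179

0.6179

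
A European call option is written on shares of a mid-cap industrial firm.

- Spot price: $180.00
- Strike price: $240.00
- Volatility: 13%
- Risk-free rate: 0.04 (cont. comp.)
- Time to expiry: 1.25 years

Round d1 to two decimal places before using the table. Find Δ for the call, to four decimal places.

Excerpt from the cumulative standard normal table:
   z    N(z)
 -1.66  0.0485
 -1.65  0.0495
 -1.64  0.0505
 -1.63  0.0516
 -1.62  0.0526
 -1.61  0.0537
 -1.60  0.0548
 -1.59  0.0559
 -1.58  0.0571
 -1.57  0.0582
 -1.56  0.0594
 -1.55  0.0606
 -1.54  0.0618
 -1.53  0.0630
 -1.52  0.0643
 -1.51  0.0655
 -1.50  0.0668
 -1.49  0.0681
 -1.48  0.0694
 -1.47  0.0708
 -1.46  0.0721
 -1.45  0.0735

σ√T = 0.13 × 1.1180 = 0.1453
d₁ = [ln(180/240) + (0.04 + 0.13²/2)·1.25] / 0.1453 = [-0.2877 + 0.0606] / 0.1453 = -1.5626 ⇒ -1.56
N(d₁) = N(-1.56) = 0.0594
Δ_call = N(d₁) = 0.0594

0.0594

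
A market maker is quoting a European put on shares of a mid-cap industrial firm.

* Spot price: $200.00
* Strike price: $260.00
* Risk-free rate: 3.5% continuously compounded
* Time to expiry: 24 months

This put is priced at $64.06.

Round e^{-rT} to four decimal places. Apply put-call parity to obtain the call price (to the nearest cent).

exp(−rT) = exp(−0.035·2) = 0.9324
Put-call parity: C − P = S − K·e^(−rT) = 200 − 260·0.9324 = 200 − 242.4240 = -42.4240
C = P + (C − P) = 64.06 + (-42.4240) = 21.6360

$21.64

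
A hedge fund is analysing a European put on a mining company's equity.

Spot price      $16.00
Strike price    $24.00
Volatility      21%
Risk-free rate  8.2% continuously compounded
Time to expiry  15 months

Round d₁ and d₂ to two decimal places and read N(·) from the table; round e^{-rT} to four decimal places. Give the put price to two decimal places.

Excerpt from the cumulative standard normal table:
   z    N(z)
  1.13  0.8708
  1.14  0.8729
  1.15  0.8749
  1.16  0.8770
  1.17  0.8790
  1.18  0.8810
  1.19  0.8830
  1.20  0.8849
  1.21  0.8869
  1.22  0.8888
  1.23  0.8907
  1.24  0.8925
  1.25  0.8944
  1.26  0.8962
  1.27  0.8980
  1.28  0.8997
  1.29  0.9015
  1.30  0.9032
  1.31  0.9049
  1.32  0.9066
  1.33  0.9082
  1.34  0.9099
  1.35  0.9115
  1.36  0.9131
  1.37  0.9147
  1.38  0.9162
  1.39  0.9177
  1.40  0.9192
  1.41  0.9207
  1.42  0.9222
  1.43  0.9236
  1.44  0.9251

σ√T = 0.21·√1.25 = 0.2348
d₁ = [ln(16/24) + (0.082 + 0.21²/2)·1.25] / 0.2348 = [-0.4055 + 0.1301] / 0.2348 = -1.1730 which rounds to -1.17
d₂ = d₁ − σ√T = -1.1730 − 0.2348 = -1.4078 which rounds to -1.41
e^(−rT) = e^(−0.082·1.25) = 0.9026
N(−d₂) = N(1.41) = 0.9207;  N(−d₁) = N(1.17) = 0.8790
P = 24·0.9026·0.9207 − 16·0.8790 = 19.9446 − 14.0640 = 5.8806

$5.88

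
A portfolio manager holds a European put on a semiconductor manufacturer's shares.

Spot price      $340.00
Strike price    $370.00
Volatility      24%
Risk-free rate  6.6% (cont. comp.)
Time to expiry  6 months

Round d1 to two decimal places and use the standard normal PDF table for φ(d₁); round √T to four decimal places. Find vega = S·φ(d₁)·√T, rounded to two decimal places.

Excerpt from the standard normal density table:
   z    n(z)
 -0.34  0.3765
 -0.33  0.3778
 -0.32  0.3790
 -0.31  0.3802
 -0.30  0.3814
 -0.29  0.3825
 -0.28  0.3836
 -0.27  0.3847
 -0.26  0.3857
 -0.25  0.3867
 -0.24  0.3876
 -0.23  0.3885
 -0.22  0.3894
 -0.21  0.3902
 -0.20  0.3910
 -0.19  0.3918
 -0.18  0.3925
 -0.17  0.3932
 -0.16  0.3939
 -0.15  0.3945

93.62

σ√T = 0.24 × 0.7071 = 0.1697
d₁ = [ln(340/370) + (0.066 + ½·0.24²)·0.5] / (σ√T) = (-0.0846 + 0.0474) / 0.1697 = -0.2190 → -0.22
√T = √0.5 = 0.7071
φ(d₁) = φ(-0.22) = 0.3894
vega = S·φ(d₁)·√T = 340·0.3894·0.7071 = 93.6172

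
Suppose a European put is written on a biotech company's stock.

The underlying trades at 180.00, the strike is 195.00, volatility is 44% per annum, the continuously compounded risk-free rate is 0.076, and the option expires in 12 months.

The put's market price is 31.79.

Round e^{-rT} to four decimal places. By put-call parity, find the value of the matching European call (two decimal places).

31.06

e^(−rT) = e^(−0.076·1) = 0.9268
Put-call parity: C − P = S − K·e^(−rT) = 180 − 195·0.9268 = 180 − 180.7260 = -0.7260
C = P + (C − P) = 31.79 + (-0.7260) = 31.0640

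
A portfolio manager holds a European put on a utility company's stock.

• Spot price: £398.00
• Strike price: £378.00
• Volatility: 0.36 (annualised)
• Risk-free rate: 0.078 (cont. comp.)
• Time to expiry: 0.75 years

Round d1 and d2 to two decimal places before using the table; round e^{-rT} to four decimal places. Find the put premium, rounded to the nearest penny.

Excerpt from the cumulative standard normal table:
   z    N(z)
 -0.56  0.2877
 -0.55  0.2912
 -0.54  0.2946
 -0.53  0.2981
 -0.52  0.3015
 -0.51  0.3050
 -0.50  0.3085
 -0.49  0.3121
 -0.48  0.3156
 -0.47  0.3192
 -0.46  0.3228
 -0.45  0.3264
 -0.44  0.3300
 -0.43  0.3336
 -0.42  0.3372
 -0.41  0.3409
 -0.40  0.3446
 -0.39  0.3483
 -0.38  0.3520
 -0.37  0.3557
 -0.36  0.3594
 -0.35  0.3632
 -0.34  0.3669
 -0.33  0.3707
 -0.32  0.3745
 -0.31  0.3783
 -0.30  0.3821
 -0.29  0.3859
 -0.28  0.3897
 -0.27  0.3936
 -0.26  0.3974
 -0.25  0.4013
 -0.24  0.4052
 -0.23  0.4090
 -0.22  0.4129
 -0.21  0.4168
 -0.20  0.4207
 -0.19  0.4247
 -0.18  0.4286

σ√T = 0.36 × 0.8660 = 0.3118
d₁ = [ln(398/378) + (0.078 + 0.36²/2)·0.75] / 0.3118 = [0.0516 + 0.1071] / 0.3118 = 0.5089 → 0.51
d₂ = d₁ − σ√T = 0.5089 − 0.3118 = 0.1971 → 0.20
e^(−rT) = e^(−0.078·0.75) = 0.9432
P = 378·0.9432·N(-0.20) − 398·N(-0.51) = 378·0.9432·0.4207 − 398·0.3050 = 149.9920 − 121.3900 = 28.6020

£28.60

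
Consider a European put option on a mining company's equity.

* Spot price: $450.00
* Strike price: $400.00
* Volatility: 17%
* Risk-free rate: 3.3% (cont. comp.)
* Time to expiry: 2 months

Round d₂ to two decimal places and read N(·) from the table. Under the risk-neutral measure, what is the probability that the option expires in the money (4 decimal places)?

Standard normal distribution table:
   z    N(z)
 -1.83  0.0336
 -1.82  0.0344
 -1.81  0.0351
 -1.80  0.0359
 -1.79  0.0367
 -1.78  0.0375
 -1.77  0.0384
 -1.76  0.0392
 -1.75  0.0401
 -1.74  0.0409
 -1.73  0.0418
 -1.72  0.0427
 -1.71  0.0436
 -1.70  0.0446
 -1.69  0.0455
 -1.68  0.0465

0.0409

σ√T = 0.17·√0.1667 = 0.0694
d₁ = [ln(450/400) + (0.033 + ½·0.17²)·0.1667] / (σ√T) = (0.1178 + 0.0079) / 0.0694 = 1.8111 → 1.81
d₂ = 1.8111 − 0.0694 = 1.7417 → 1.74
Risk-neutral Pr[S_T < K] = N(−d₂) = N(-1.74) = 0.0409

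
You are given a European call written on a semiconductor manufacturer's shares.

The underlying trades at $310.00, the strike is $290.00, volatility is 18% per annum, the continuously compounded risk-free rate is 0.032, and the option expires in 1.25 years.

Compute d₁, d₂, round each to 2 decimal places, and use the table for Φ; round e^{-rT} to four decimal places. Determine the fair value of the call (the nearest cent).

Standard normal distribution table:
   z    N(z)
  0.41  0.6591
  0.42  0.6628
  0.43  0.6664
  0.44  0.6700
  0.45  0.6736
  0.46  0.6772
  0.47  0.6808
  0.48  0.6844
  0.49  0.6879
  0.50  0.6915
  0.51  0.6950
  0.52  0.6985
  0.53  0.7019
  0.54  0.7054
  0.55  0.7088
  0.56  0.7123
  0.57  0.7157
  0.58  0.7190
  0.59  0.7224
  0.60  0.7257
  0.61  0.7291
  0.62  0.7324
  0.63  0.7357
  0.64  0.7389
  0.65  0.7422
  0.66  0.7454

$42.39

σ√T = 0.18 × 1.1180 = 0.2012
d₁ = [ln(310/290) + (0.032 + 0.18²/2)·1.25] / 0.2012 = [0.0667 + 0.0602] / 0.2012 = 0.6308 ≈ 0.63
d₂ = d₁ − σ√T = 0.6308 − 0.2012 = 0.4295 ≈ 0.43
exp(−rT) = exp(−0.032·1.25) = 0.9608
C = 310·N(0.63) − 290·0.9608·N(0.43) = 310·0.7357 − 290·0.9608·0.6664 = 228.0670 − 185.6804 = 42.3866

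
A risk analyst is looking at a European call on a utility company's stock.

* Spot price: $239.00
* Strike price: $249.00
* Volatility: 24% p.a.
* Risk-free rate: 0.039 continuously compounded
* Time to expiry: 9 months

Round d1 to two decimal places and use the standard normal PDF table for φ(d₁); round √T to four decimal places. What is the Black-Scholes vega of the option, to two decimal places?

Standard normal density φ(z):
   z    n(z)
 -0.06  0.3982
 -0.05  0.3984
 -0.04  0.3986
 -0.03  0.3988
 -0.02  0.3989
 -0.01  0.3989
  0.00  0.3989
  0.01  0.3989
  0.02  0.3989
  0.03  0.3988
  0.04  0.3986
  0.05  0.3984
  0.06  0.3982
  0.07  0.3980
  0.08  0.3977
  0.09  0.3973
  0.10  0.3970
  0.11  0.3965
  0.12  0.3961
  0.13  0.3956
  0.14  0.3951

σ√T = 0.24 × 0.8660 = 0.2078
d₁ = [ln(239/249) + (0.039 + 0.24²/2)·0.75] / 0.2078 = [-0.0410 + 0.0508] / 0.2078 = 0.0474 ≈ 0.05
√T = √0.75 = 0.8660
φ(d₁) = φ(0.05) = 0.3984
vega = S·φ(d₁)·√T = 239·0.3984·0.8660 = 82.4584
(Vega is the same for a European call and put with the same parameters.)

82.46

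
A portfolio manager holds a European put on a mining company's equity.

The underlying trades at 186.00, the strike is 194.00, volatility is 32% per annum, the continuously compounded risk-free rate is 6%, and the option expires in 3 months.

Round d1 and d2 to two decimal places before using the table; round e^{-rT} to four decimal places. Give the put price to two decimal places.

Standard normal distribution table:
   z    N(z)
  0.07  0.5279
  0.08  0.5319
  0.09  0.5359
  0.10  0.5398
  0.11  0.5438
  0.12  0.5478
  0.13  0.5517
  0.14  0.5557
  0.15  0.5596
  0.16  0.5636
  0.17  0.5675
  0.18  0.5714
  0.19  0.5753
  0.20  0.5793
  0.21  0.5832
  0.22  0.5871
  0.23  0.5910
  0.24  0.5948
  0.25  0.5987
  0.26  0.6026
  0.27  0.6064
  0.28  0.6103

14.74

T = 0.25;  σ√T = 0.1600
d₁ = [ln(186/194) + (0.06 + 0.32²/2)·0.25] / 0.1600 = [-0.0421 + 0.0278] / 0.1600 = -0.0894 which rounds to -0.09
d₂ = d₁ − σ√T = -0.0894 − 0.1600 = -0.2494 which rounds to -0.25
e^(−rT) = e^(−0.06·0.25) = 0.9851
P = 194·0.9851·N(0.25) − 186·N(0.09) = 194·0.9851·0.5987 − 186·0.5359 = 114.4172 − 99.6774 = 14.7398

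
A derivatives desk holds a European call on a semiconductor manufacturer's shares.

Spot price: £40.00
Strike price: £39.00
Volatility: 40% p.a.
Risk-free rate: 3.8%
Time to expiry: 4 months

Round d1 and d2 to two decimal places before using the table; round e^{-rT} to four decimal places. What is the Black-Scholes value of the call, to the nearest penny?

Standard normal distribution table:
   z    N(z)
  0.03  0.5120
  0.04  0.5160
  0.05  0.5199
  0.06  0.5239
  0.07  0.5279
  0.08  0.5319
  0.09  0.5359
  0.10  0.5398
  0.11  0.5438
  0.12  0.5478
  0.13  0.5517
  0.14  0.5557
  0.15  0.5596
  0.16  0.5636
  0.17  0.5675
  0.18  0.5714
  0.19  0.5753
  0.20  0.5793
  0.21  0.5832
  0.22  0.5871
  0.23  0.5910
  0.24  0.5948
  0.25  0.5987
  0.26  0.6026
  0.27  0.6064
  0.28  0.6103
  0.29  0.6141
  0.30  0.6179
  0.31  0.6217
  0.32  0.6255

T = 0.3333;  σ√T = 0.2309
d₁ = [ln(40/39) + (0.038 + 0.4²/2)·0.3333] / 0.2309 = [0.0253 + 0.0393] / 0.2309 = 0.2799 ⇒ 0.28
d₂ = d₁ − σ√T = 0.2799 − 0.2309 = 0.0490 ⇒ 0.05
exp(−rT) = exp(−0.038·0.3333) = 0.9874
C = 40·N(0.28) − 39·0.9874·N(0.05) = 40·0.6103 − 39·0.9874·0.5199 = 24.4120 − 20.0206 = 4.3914

£4.39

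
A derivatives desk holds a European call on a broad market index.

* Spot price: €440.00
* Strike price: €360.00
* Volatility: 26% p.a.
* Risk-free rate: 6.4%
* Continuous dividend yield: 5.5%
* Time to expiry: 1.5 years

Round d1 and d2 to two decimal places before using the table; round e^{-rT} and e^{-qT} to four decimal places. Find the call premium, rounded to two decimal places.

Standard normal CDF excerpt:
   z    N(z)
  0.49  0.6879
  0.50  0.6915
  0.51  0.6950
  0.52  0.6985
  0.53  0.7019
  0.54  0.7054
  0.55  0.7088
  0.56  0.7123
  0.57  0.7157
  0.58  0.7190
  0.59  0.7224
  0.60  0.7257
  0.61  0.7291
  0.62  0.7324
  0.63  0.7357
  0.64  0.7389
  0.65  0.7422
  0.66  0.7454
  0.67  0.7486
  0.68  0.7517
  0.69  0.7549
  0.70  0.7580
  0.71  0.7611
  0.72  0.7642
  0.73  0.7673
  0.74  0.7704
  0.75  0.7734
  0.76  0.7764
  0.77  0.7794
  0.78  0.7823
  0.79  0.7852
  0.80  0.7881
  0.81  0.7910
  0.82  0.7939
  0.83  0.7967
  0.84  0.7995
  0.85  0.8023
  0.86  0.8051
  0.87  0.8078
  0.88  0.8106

T = 1.5;  σ√T = 0.3184
d₁ = [ln(440/360) + (0.064 − 0.055 + ½·0.26²)·1.5] / (σ√T) = (0.2007 + 0.0642) / 0.3184 = 0.8318 ≈ 0.83
d₂ = 0.8318 − 0.3184 = 0.5134 ≈ 0.51
exp(−qT) = exp(−0.055·1.5) = 0.9208;  exp(−rT) = exp(−0.064·1.5) = 0.9085
N(d₁) = N(0.83) = 0.7967;  N(d₂) = N(0.51) = 0.6950
C = 440·0.9208·0.7967 − 360·0.9085·0.6950 = 322.7846 − 227.3067 = 95.4779

€95.48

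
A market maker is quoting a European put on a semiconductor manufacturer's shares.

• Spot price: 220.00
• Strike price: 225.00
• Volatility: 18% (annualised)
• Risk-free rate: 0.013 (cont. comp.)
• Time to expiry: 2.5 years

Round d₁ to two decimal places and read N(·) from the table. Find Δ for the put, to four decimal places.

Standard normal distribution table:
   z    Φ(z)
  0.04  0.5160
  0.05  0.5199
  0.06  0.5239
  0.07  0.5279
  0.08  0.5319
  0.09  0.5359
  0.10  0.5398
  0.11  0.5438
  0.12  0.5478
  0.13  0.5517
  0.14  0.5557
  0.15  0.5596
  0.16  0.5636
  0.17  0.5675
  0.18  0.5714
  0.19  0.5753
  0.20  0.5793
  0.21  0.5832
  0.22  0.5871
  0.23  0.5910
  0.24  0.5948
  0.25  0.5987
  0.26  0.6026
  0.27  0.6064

-0.4286

σ√T = 0.18·√2.5 = 0.2846
d₁ = [ln(220/225) + (0.013 + 0.18²/2)·2.5] / 0.2846 = [-0.0225 + 0.0730] / 0.2846 = 0.1775 ≈ 0.18
N(d₁) = N(0.18) = 0.5714
Δ_put = N(d₁) − 1 = 0.5714 − 1 = -0.4286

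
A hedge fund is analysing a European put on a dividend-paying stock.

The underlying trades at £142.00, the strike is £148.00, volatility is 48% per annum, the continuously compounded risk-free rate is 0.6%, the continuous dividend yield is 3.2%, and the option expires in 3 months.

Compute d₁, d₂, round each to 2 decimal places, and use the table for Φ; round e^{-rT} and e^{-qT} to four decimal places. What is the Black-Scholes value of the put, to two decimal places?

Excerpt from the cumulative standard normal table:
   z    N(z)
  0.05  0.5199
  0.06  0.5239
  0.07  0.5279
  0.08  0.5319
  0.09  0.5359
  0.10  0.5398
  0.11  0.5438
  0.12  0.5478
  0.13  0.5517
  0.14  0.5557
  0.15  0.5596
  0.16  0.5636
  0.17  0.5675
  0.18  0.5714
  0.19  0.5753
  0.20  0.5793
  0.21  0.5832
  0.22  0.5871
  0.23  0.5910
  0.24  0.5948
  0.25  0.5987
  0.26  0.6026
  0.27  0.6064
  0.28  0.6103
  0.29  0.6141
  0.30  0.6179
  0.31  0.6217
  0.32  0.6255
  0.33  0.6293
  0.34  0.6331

T = 0.25;  σ√T = 0.2400
ln(S/K) + (r − q + σ²/2)T = ln(142/148) + (0.006 − 0.032 + 0.48²/2)·0.25 = -0.0414 + 0.0223 = -0.0191
d₁ = -0.0191 / 0.2400 = -0.0795 ≈ -0.08
d₂ = d₁ − σ√T = -0.0795 − 0.2400 = -0.3195 ≈ -0.32
exp(−qT) = exp(−0.032·0.25) = 0.9920;  exp(−rT) = exp(−0.006·0.25) = 0.9985
N(−d₂) = N(0.32) = 0.6255;  N(−d₁) = N(0.08) = 0.5319
P = 148·0.9985·0.6255 − 142·0.9920·0.5319 = 92.4351 − 74.9256 = 17.5096

£17.51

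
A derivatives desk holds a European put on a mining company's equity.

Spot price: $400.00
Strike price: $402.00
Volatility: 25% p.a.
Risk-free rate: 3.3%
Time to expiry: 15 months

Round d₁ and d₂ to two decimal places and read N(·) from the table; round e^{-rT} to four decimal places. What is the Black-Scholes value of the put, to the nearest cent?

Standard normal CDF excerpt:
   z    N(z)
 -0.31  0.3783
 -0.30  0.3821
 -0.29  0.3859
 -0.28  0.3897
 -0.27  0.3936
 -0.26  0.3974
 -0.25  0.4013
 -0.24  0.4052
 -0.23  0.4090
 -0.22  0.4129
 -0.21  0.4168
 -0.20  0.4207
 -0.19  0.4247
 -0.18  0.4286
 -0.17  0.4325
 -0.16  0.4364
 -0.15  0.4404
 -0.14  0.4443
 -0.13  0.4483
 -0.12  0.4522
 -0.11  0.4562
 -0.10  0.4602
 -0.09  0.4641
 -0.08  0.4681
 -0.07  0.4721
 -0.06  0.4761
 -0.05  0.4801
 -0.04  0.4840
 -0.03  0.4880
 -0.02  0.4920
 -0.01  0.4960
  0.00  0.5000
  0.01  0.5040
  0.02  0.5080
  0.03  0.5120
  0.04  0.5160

T = 1.25;  σ√T = 0.2795
d₁ = [ln(400/402) + (0.033 + 0.25²/2)·1.25] / 0.2795 = [-0.0050 + 0.0803] / 0.2795 = 0.2695 which rounds to 0.27
d₂ = d₁ − σ√T = 0.2695 − 0.2795 = -0.0100 which rounds to -0.01
exp(−rT) = exp(−0.033·1.25) = 0.9596
N(−d₂) = N(0.01) = 0.5040;  N(−d₁) = N(-0.27) = 0.3936
P = 402·0.9596·0.5040 − 400·0.3936 = 194.4226 − 157.4400 = 36.9826

$36.98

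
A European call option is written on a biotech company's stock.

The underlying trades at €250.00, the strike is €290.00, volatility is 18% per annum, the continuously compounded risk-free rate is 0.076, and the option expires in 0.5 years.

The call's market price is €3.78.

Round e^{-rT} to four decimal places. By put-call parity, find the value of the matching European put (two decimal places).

€32.96

e^(−rT) = e^(−0.076·0.5) = 0.9627
Put-call parity: C − P = S − K·e^(−rT) = 250 − 290·0.9627 = 250 − 279.1830 = -29.1830
P = C − (C − P) = 3.78 − (-29.1830) = 32.9630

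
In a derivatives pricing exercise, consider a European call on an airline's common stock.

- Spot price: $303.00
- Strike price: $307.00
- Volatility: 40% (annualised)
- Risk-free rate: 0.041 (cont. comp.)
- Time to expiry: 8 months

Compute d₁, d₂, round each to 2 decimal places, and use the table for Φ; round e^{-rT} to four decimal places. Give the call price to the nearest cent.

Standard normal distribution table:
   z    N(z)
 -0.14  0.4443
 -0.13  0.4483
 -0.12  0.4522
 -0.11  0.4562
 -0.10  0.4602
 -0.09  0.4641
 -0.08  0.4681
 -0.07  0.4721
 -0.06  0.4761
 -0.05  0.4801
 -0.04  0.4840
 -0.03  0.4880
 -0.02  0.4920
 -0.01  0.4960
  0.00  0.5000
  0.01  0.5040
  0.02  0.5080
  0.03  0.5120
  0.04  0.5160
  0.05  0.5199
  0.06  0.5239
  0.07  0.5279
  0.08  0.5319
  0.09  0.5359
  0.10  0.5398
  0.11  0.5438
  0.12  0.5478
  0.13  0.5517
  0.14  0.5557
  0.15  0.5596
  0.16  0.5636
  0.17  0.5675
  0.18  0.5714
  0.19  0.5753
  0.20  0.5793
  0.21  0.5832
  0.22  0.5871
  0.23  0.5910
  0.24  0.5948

$41.63

T = 0.6667;  σ√T = 0.3266
d₁ = [ln(303/307) + (0.041 + 0.4²/2)·0.6667] / 0.3266 = [-0.0131 + 0.0807] / 0.3266 = 0.2068 which rounds to 0.21
d₂ = d₁ − σ√T = 0.2068 − 0.3266 = -0.1198 which rounds to -0.12
e^(−rT) = e^(−0.041·0.6667) = 0.9730
C = 303·N(0.21) − 307·0.9730·N(-0.12) = 303·0.5832 − 307·0.9730·0.4522 = 176.7096 − 135.0771 = 41.6325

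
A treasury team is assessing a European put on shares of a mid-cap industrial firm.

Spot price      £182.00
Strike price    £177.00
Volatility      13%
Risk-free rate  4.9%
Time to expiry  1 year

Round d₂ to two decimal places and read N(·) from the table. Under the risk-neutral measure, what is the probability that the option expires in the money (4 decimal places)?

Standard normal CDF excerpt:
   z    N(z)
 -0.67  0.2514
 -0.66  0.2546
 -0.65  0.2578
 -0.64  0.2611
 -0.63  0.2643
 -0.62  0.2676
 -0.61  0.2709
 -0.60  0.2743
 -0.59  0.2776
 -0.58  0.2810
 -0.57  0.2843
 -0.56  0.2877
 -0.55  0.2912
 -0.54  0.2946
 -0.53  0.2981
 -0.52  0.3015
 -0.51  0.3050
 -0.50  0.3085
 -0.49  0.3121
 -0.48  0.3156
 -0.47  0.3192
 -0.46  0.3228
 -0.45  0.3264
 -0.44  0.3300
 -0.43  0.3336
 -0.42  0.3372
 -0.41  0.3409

T = 1;  σ√T = 0.1300
ln(S/K) + (r + σ²/2)T = ln(182/177) + (0.049 + 0.13²/2)·1 = 0.0279 + 0.0575 = 0.0853
d₁ = 0.0853 / 0.1300 = 0.6562 ≈ 0.66
d₂ = d₁ − σ√T = 0.6562 − 0.1300 = 0.5262 ≈ 0.53
Risk-neutral Pr[S_T < K] = N(−d₂) = N(-0.53) = 0.2981

0.2981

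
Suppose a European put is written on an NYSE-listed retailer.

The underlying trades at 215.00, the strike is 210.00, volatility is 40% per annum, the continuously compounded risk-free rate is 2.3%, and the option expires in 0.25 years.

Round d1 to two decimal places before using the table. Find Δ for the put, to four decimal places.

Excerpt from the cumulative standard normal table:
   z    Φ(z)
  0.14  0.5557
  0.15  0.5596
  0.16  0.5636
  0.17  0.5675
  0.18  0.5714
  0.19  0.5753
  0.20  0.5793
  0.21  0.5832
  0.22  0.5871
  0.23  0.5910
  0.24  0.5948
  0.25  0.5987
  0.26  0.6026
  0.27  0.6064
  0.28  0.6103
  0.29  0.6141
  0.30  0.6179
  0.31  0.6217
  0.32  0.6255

σ√T = 0.4·√0.25 = 0.2000
ln(S/K) + (r + σ²/2)T = ln(215/210) + (0.023 + 0.4²/2)·0.25 = 0.0235 + 0.0258 = 0.0493
d₁ = 0.0493 / 0.2000 = 0.2464 ⇒ 0.25
N(d₁) = N(0.25) = 0.5987
Δ_put = N(d₁) − 1 = 0.5987 − 1 = -0.4013

-0.4013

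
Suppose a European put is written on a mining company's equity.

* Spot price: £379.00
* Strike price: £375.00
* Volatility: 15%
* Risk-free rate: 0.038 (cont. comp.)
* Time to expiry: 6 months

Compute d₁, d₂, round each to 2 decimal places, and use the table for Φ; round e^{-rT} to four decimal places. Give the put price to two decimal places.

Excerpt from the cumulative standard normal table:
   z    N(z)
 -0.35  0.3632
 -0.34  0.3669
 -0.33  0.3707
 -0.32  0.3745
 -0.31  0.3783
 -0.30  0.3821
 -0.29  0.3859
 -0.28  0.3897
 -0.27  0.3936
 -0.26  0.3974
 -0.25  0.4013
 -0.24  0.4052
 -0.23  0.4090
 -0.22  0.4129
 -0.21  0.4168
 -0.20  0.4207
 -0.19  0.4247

σ√T = 0.15·√0.5 = 0.1061
ln(S/K) + (r + σ²/2)T = ln(379/375) + (0.038 + 0.15²/2)·0.5 = 0.0106 + 0.0246 = 0.0352
d₁ = 0.0352 / 0.1061 = 0.3322 ⇒ 0.33
d₂ = d₁ − σ√T = 0.3322 − 0.1061 = 0.2261 ⇒ 0.23
e^(−rT) = e^(−0.038·0.5) = 0.9812
N(−d₂) = N(-0.23) = 0.4090;  N(−d₁) = N(-0.33) = 0.3707
P = 375·0.9812·0.4090 − 379·0.3707 = 150.4915 − 140.4953 = 9.9963

£10.00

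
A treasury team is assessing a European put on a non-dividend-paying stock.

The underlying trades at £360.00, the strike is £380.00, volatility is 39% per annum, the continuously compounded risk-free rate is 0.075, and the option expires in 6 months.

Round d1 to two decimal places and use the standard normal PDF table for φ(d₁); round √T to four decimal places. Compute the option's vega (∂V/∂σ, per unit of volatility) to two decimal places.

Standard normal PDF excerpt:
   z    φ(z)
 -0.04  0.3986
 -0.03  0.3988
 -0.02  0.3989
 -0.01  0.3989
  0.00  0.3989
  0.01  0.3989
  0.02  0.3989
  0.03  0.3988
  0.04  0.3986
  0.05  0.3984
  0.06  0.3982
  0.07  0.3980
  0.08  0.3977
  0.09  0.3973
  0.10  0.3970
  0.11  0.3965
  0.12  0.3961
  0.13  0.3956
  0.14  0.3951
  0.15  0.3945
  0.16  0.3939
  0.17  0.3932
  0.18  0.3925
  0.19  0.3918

σ√T = 0.39·√0.5 = 0.2758
ln(S/K) + (r + σ²/2)T = ln(360/380) + (0.075 + 0.39²/2)·0.5 = -0.0541 + 0.0755 = 0.0215
d₁ = 0.0215 / 0.2758 = 0.0778 ≈ 0.08
√T = √0.5 = 0.7071
φ(d₁) = φ(0.08) = 0.3977
vega = S·φ(d₁)·√T = 360·0.3977·0.7071 = 101.2369
(The call has the same vega.)

101.24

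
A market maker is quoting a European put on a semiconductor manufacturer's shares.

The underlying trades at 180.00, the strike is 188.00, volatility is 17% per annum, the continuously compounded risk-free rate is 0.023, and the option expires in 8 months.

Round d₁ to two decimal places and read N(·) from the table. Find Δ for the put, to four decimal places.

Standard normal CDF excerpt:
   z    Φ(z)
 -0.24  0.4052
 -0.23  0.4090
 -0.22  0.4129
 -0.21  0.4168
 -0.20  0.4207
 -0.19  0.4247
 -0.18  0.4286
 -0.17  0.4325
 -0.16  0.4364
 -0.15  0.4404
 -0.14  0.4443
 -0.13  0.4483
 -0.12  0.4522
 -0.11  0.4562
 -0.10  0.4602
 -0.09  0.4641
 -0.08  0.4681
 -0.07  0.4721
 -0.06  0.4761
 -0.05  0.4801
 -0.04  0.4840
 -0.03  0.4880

T = 0.6667;  σ√T = 0.1388
d₁ = [ln(180/188) + (0.023 + 0.17²/2)·0.6667] / 0.1388 = [-0.0435 + 0.0250] / 0.1388 = -0.1334 which rounds to -0.13
N(d₁) = N(-0.13) = 0.4483
Δ_put = N(d₁) − 1 = 0.4483 − 1 = -0.5517

-0.5517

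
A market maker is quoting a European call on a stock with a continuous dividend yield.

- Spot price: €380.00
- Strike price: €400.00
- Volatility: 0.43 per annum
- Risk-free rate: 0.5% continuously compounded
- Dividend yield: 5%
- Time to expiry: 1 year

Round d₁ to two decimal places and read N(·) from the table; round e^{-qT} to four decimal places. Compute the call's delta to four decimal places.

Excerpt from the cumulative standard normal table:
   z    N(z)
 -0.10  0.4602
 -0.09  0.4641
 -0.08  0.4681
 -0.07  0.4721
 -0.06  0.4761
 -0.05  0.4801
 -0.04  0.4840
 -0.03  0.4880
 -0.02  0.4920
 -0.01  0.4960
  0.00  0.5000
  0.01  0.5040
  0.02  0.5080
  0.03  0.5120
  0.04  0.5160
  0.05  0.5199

0.4718

T = 1;  σ√T = 0.4300
d₁ = [ln(380/400) + (0.005 − 0.05 + 0.43²/2)·1] / 0.4300 = [-0.0513 + 0.0474] / 0.4300 = -0.0089 which rounds to -0.01
N(d₁) = N(-0.01) = 0.4960
Δ_call = exp(−qT)·N(d₁) = 0.9512·0.4960 = 0.4718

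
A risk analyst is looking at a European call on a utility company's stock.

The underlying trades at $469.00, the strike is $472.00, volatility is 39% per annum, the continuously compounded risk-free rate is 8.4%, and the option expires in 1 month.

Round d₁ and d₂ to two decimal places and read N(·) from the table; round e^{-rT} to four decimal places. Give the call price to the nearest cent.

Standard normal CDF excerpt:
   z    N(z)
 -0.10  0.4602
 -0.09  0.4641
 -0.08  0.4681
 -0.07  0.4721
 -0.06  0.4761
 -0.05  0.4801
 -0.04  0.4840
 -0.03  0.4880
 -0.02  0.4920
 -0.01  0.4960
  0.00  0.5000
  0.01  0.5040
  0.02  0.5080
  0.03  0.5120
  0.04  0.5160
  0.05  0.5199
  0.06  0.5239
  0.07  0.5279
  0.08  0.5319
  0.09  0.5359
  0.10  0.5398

$20.69

T = 0.08333;  σ√T = 0.1126
d₁ = [ln(469/472) + (0.084 + 0.39²/2)·0.08333] / 0.1126 = [-0.0064 + 0.0133] / 0.1126 = 0.0618 ⇒ 0.06
d₂ = d₁ − σ√T = 0.0618 − 0.1126 = -0.0508 ⇒ -0.05
e^(−rT) = e^(−0.084·0.08333) = 0.9930
N(d₁) = N(0.06) = 0.5239;  N(d₂) = N(-0.05) = 0.4801
C = 469·0.5239 − 472·0.9930·0.4801 = 245.7091 − 225.0209 = 20.6882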